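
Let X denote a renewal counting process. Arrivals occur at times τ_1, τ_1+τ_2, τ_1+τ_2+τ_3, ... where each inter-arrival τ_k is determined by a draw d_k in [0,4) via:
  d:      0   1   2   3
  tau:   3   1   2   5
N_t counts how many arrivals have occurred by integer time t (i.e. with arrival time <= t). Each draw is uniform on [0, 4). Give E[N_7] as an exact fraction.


Inter-arrival values over d=0..3: [3, 1, 2, 5]
Each d has probability 1/4, so the pmf of τ is: f(1) = 1/4, f(2) = 1/4, f(3) = 1/4, f(5) = 1/4
Renewal equation for m(n) = E[N_n]: condition on τ_1 = k (if k <= n, one arrival plus a fresh copy on the remaining n−k steps): m(n) = F(n) + Σ_{k<=n} f(k)·m(n−k), where F(n) = P(τ <= n) and m(0) = 0
m(1) = F(1) = 1/4
m(2) = F(2) + f(1)·m(1) = 1/2 + 1/4·1/4 = 9/16
m(3) = F(3) + f(1)·m(2) + f(2)·m(1) = 3/4 + 1/4·9/16 + 1/4·1/4 = 61/64
m(4) = F(4) + f(1)·m(3) + f(2)·m(2) + f(3)·m(1) = 3/4 + 1/4·61/64 + 1/4·9/16 + 1/4·1/4 = 305/256
m(5) = F(5) + f(1)·m(4) + f(2)·m(3) + f(3)·m(2) = 1 + 1/4·305/256 + 1/4·61/64 + 1/4·9/16 = 1717/1024
m(6) = F(6) + f(1)·m(5) + f(2)·m(4) + f(3)·m(3) + f(5)·m(1) = 1 + 1/4·1717/1024 + 1/4·305/256 + 1/4·61/64 + 1/4·1/4 = 8265/4096
m(7) = F(7) + f(1)·m(6) + f(2)·m(5) + f(3)·m(4) + f(5)·m(2) = 1 + 1/4·8265/4096 + 1/4·1717/1024 + 1/4·305/256 + 1/4·9/16 = 38701/16384
E[N_7] = m(7) = 38701/16384

38701/16384


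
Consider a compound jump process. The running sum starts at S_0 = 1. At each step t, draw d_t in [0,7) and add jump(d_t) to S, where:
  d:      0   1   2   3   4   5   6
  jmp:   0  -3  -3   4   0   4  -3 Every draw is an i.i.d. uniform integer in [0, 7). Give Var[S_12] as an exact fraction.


Outcome values over d=0..6: [0, -3, -3, 4, 0, 4, -3]
Σy = -1, Σy² = 59, M = 7
μ = -1/7 = -1/7,  σ² = 59/7 − (-1/7)² = 412/49
Independent increments: Var[S_12] = 12·σ² = 12·(412/49) = 4944/49

4944/49


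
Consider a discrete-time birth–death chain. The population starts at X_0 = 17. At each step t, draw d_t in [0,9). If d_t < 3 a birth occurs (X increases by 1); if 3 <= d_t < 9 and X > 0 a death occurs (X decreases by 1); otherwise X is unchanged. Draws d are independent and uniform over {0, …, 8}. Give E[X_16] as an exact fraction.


X can drop by at most 1 per step and X_0 = 17 > T = 16, so X_t >= 17 − t >= 1 > 0 for every t <= 16: the floor at 0 (the 'and X > 0' condition) never binds. Hence X_16 = X_0 + Σ_{t<16} Y_t with i.i.d. increments Y_t = y(d_t) ∈ {+1, −1, 0}.
Outcome values over d=0..8: [1, 1, 1, -1, -1, -1, -1, -1, -1]
Σy = -3, Σy² = 9, M = 9
μ = -3/9 = -1/3,  σ² = 9/9 − (-1/3)² = 8/9
E[X_16] = 17 + 16·(-1/3) = 35/3

35/3


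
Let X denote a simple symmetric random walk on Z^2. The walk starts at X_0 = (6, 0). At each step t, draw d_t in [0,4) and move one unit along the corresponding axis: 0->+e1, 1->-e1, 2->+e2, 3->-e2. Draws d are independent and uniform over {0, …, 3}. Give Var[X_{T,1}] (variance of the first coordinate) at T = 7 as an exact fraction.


Outcome values over d=0..3: [1, -1, 0, 0]
Σy = 0, Σy² = 2, M = 4
μ = 0/4 = 0,  σ² = 2/4 − (0)² = 1/2
Independent increments: Var[X_7] = 7·σ² = 7·(1/2) = 7/2

7/2


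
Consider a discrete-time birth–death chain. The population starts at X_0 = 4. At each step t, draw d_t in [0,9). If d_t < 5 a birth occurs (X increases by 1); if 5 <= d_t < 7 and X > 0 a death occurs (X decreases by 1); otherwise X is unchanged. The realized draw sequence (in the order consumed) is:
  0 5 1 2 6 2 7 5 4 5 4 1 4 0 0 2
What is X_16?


11

t=0: X=4, d=0 → birth, X_1=5
t=1: X=5, d=5 → death, X_2=4
t=2: X=4, d=1 → birth, X_3=5
t=3: X=5, d=2 → birth, X_4=6
t=4: X=6, d=6 → death, X_5=5
t=5: X=5, d=2 → birth, X_6=6
t=6: X=6, d=7 → hold, X_7=6
t=7: X=6, d=5 → death, X_8=5
t=8: X=5, d=4 → birth, X_9=6
t=9: X=6, d=5 → death, X_10=5
t=10: X=5, d=4 → birth, X_11=6
t=11: X=6, d=1 → birth, X_12=7
t=12: X=7, d=4 → birth, X_13=8
t=13: X=8, d=0 → birth, X_14=9
t=14: X=9, d=0 → birth, X_15=10
t=15: X=10, d=2 → birth, X_16=11


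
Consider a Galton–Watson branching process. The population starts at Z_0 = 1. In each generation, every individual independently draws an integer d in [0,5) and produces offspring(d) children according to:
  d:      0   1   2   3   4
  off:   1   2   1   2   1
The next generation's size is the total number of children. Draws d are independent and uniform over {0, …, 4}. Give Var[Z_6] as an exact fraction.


5144152104/244140625

Outcome values over d=0..4: [1, 2, 1, 2, 1]
Σy = 7, Σy² = 11, M = 5
μ = 7/5 = 7/5,  σ² = 11/5 − (7/5)² = 6/25
V_0 = 0, E_0 = 1
V_1 = 6/25·E_0 + (7/5)²·V_0 = 6/25;  E_1 = 7/5
V_2 = 6/25·E_1 + (7/5)²·V_1 = 504/625;  E_2 = 49/25
V_3 = 6/25·E_2 + (7/5)²·V_2 = 32046/15625;  E_3 = 343/125
V_4 = 6/25·E_3 + (7/5)²·V_3 = 1827504/390625;  E_4 = 2401/625
V_5 = 6/25·E_4 + (7/5)²·V_4 = 98551446/9765625;  E_5 = 16807/3125
V_6 = 6/25·E_5 + (7/5)²·V_5 = 5144152104/244140625;  E_6 = 117649/15625


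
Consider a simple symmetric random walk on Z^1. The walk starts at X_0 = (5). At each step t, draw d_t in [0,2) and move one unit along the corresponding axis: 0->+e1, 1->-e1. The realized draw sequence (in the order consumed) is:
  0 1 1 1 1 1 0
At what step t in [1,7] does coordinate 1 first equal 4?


t=0: X=(5), d=0 → +e1, X_1=(6)
t=1: X=(6), d=1 → -e1, X_2=(5)
t=2: X=(5), d=1 → -e1, X_3=(4)
t=3: X=(4), d=1 → -e1, X_4=(3)
t=4: X=(3), d=1 → -e1, X_5=(2)
t=5: X=(2), d=1 → -e1, X_6=(1)
t=6: X=(1), d=0 → +e1, X_7=(2)

3


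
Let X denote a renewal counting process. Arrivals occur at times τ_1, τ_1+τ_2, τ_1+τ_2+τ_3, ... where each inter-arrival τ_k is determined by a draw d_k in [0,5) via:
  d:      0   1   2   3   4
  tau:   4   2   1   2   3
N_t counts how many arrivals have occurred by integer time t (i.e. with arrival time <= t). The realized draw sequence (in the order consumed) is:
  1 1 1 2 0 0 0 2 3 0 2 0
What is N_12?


5

draw d_1=1: τ_1=2, arrival time A_1=2
draw d_2=1: τ_2=2, arrival time A_2=4
draw d_3=1: τ_3=2, arrival time A_3=6
draw d_4=2: τ_4=1, arrival time A_4=7
draw d_5=0: τ_5=4, arrival time A_5=11
draw d_6=0: τ_6=4, arrival time A_6=15
draw d_7=0: τ_7=4, arrival time A_7=19
draw d_8=2: τ_8=1, arrival time A_8=20
draw d_9=3: τ_9=2, arrival time A_9=22
draw d_10=0: τ_10=4, arrival time A_10=26
draw d_11=2: τ_11=1, arrival time A_11=27
draw d_12=0: τ_12=4, arrival time A_12=31
N_t over t=0..12: 0:0 1:0 2:1 3:1 4:2 5:2 6:3 7:4 8:4 9:4 10:4 11:5 12:5


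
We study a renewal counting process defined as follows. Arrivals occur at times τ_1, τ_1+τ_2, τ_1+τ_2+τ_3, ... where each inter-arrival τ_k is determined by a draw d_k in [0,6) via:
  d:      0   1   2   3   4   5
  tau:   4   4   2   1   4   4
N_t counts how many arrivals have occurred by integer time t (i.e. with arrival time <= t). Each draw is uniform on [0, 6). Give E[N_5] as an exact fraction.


Inter-arrival values over d=0..5: [4, 4, 2, 1, 4, 4]
Each d has probability 1/6, so the pmf of τ is: f(1) = 1/6, f(2) = 1/6, f(4) = 2/3
Renewal equation for m(n) = E[N_n]: condition on τ_1 = k (if k <= n, one arrival plus a fresh copy on the remaining n−k steps): m(n) = F(n) + Σ_{k<=n} f(k)·m(n−k), where F(n) = P(τ <= n) and m(0) = 0
m(1) = F(1) = 1/6
m(2) = F(2) + f(1)·m(1) = 1/3 + 1/6·1/6 = 13/36
m(3) = F(3) + f(1)·m(2) + f(2)·m(1) = 1/3 + 1/6·13/36 + 1/6·1/6 = 91/216
m(4) = F(4) + f(1)·m(3) + f(2)·m(2) = 1 + 1/6·91/216 + 1/6·13/36 = 1465/1296
m(5) = F(5) + f(1)·m(4) + f(2)·m(3) + f(4)·m(1) = 1 + 1/6·1465/1296 + 1/6·91/216 + 2/3·1/6 = 10651/7776
E[N_5] = m(5) = 10651/7776

10651/7776


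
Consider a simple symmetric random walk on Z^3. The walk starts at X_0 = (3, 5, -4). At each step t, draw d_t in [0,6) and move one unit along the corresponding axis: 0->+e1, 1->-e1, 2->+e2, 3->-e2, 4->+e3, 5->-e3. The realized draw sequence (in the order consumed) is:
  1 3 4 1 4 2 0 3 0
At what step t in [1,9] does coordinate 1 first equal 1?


t=0: X=(3, 5, -4), d=1 → -e1, X_1=(2, 5, -4)
t=1: X=(2, 5, -4), d=3 → -e2, X_2=(2, 4, -4)
t=2: X=(2, 4, -4), d=4 → +e3, X_3=(2, 4, -3)
t=3: X=(2, 4, -3), d=1 → -e1, X_4=(1, 4, -3)
t=4: X=(1, 4, -3), d=4 → +e3, X_5=(1, 4, -2)
t=5: X=(1, 4, -2), d=2 → +e2, X_6=(1, 5, -2)
t=6: X=(1, 5, -2), d=0 → +e1, X_7=(2, 5, -2)
t=7: X=(2, 5, -2), d=3 → -e2, X_8=(2, 4, -2)
t=8: X=(2, 4, -2), d=0 → +e1, X_9=(3, 4, -2)

4


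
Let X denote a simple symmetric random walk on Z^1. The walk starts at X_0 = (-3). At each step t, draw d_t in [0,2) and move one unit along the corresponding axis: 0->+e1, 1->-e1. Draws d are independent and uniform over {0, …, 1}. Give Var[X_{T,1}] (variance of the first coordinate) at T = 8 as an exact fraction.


8

Outcome values over d=0..1: [1, -1]
Σy = 0, Σy² = 2, M = 2
μ = 0/2 = 0,  σ² = 2/2 − (0)² = 1
Independent increments: Var[X_8] = 8·σ² = 8·(1) = 8


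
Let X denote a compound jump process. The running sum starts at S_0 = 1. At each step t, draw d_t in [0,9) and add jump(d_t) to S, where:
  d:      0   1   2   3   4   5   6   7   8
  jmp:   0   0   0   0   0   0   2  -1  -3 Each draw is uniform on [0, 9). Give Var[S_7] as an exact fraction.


Outcome values over d=0..8: [0, 0, 0, 0, 0, 0, 2, -1, -3]
Σy = -2, Σy² = 14, M = 9
μ = -2/9 = -2/9,  σ² = 14/9 − (-2/9)² = 122/81
Independent increments: Var[S_7] = 7·σ² = 7·(122/81) = 854/81

854/81


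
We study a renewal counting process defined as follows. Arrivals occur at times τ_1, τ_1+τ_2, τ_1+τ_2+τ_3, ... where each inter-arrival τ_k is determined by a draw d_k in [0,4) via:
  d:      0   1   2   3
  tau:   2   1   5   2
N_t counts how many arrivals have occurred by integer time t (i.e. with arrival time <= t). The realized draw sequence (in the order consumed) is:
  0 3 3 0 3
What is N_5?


draw d_1=0: τ_1=2, arrival time A_1=2
draw d_2=3: τ_2=2, arrival time A_2=4
draw d_3=3: τ_3=2, arrival time A_3=6
draw d_4=0: τ_4=2, arrival time A_4=8
draw d_5=3: τ_5=2, arrival time A_5=10
N_t over t=0..5: 0:0 1:0 2:1 3:1 4:2 5:2

2


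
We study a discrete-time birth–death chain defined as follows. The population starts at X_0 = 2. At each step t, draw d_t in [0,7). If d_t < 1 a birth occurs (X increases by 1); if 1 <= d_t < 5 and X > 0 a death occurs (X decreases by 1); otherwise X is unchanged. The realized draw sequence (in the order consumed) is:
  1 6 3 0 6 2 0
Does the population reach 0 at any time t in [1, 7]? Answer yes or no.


yes

t=0: X=2, d=1 → death, X_1=1
t=1: X=1, d=6 → hold, X_2=1
t=2: X=1, d=3 → death, X_3=0
t=3: X=0, d=0 → birth, X_4=1
t=4: X=1, d=6 → hold, X_5=1
t=5: X=1, d=2 → death, X_6=0
t=6: X=0, d=0 → birth, X_7=1


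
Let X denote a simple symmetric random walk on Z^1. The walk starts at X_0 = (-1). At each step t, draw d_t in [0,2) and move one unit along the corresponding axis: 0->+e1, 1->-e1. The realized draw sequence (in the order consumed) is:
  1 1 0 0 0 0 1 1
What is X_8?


t=0: X=(-1), d=1 → -e1, X_1=(-2)
t=1: X=(-2), d=1 → -e1, X_2=(-3)
t=2: X=(-3), d=0 → +e1, X_3=(-2)
t=3: X=(-2), d=0 → +e1, X_4=(-1)
t=4: X=(-1), d=0 → +e1, X_5=(0)
t=5: X=(0), d=0 → +e1, X_6=(1)
t=6: X=(1), d=1 → -e1, X_7=(0)
t=7: X=(0), d=1 → -e1, X_8=(-1)

(-1)


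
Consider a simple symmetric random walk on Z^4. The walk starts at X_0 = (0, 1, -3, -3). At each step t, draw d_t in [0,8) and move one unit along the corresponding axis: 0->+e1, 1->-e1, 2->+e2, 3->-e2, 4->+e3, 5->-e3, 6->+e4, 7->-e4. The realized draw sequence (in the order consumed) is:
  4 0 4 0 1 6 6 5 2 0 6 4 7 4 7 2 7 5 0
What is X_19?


(3, 3, -1, -3)

t=0: X=(0, 1, -3, -3), d=4 → +e3, X_1=(0, 1, -2, -3)
t=1: X=(0, 1, -2, -3), d=0 → +e1, X_2=(1, 1, -2, -3)
t=2: X=(1, 1, -2, -3), d=4 → +e3, X_3=(1, 1, -1, -3)
t=3: X=(1, 1, -1, -3), d=0 → +e1, X_4=(2, 1, -1, -3)
t=4: X=(2, 1, -1, -3), d=1 → -e1, X_5=(1, 1, -1, -3)
t=5: X=(1, 1, -1, -3), d=6 → +e4, X_6=(1, 1, -1, -2)
t=6: X=(1, 1, -1, -2), d=6 → +e4, X_7=(1, 1, -1, -1)
t=7: X=(1, 1, -1, -1), d=5 → -e3, X_8=(1, 1, -2, -1)
t=8: X=(1, 1, -2, -1), d=2 → +e2, X_9=(1, 2, -2, -1)
t=9: X=(1, 2, -2, -1), d=0 → +e1, X_10=(2, 2, -2, -1)
t=10: X=(2, 2, -2, -1), d=6 → +e4, X_11=(2, 2, -2, 0)
t=11: X=(2, 2, -2, 0), d=4 → +e3, X_12=(2, 2, -1, 0)
t=12: X=(2, 2, -1, 0), d=7 → -e4, X_13=(2, 2, -1, -1)
t=13: X=(2, 2, -1, -1), d=4 → +e3, X_14=(2, 2, 0, -1)
t=14: X=(2, 2, 0, -1), d=7 → -e4, X_15=(2, 2, 0, -2)
t=15: X=(2, 2, 0, -2), d=2 → +e2, X_16=(2, 3, 0, -2)
t=16: X=(2, 3, 0, -2), d=7 → -e4, X_17=(2, 3, 0, -3)
t=17: X=(2, 3, 0, -3), d=5 → -e3, X_18=(2, 3, -1, -3)
t=18: X=(2, 3, -1, -3), d=0 → +e1, X_19=(3, 3, -1, -3)


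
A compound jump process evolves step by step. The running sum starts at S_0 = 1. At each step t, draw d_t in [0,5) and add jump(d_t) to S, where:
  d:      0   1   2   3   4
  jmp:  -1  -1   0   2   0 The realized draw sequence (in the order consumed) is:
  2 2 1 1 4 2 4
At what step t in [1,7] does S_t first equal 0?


t=0: S=1, d=2, jump=0, S_1=1
t=1: S=1, d=2, jump=0, S_2=1
t=2: S=1, d=1, jump=-1, S_3=0
t=3: S=0, d=1, jump=-1, S_4=-1
t=4: S=-1, d=4, jump=0, S_5=-1
t=5: S=-1, d=2, jump=0, S_6=-1
t=6: S=-1, d=4, jump=0, S_7=-1

3


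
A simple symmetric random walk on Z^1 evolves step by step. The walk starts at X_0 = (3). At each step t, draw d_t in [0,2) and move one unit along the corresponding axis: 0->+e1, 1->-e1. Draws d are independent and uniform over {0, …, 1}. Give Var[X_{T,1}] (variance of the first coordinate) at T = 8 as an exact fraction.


Outcome values over d=0..1: [1, -1]
Σy = 0, Σy² = 2, M = 2
μ = 0/2 = 0,  σ² = 2/2 − (0)² = 1
Independent increments: Var[X_8] = 8·σ² = 8·(1) = 8

8


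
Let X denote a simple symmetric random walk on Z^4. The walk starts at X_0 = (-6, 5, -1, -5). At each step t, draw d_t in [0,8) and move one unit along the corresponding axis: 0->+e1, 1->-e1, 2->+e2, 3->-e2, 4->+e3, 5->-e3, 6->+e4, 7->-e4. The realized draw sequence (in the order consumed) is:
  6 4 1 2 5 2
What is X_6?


(-7, 7, -1, -4)

t=0: X=(-6, 5, -1, -5), d=6 → +e4, X_1=(-6, 5, -1, -4)
t=1: X=(-6, 5, -1, -4), d=4 → +e3, X_2=(-6, 5, 0, -4)
t=2: X=(-6, 5, 0, -4), d=1 → -e1, X_3=(-7, 5, 0, -4)
t=3: X=(-7, 5, 0, -4), d=2 → +e2, X_4=(-7, 6, 0, -4)
t=4: X=(-7, 6, 0, -4), d=5 → -e3, X_5=(-7, 6, -1, -4)
t=5: X=(-7, 6, -1, -4), d=2 → +e2, X_6=(-7, 7, -1, -4)


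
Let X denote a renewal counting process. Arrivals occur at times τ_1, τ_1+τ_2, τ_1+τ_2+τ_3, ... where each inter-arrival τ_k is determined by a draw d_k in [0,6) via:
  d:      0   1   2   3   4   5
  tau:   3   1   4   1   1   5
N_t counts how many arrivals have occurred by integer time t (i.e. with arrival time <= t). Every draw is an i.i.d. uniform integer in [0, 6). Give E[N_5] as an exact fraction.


185/96

Inter-arrival values over d=0..5: [3, 1, 4, 1, 1, 5]
Each d has probability 1/6, so the pmf of τ is: f(1) = 1/2, f(3) = 1/6, f(4) = 1/6, f(5) = 1/6
Renewal equation for m(n) = E[N_n]: condition on τ_1 = k (if k <= n, one arrival plus a fresh copy on the remaining n−k steps): m(n) = F(n) + Σ_{k<=n} f(k)·m(n−k), where F(n) = P(τ <= n) and m(0) = 0
m(1) = F(1) = 1/2
m(2) = F(2) + f(1)·m(1) = 1/2 + 1/2·1/2 = 3/4
m(3) = F(3) + f(1)·m(2) = 2/3 + 1/2·3/4 = 25/24
m(4) = F(4) + f(1)·m(3) + f(3)·m(1) = 5/6 + 1/2·25/24 + 1/6·1/2 = 23/16
m(5) = F(5) + f(1)·m(4) + f(3)·m(2) + f(4)·m(1) = 1 + 1/2·23/16 + 1/6·3/4 + 1/6·1/2 = 185/96
E[N_5] = m(5) = 185/96


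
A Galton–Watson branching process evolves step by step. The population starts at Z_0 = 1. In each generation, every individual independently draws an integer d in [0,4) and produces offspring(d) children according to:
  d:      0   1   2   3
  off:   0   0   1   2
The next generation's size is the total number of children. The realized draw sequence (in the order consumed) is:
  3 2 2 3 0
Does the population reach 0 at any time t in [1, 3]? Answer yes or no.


gen 0: Z_0=1, draws=[3], offspring=[2], Z_1=2
gen 1: Z_1=2, draws=[2, 2], offspring=[1, 1], Z_2=2
gen 2: Z_2=2, draws=[3, 0], offspring=[2, 0], Z_3=2

no


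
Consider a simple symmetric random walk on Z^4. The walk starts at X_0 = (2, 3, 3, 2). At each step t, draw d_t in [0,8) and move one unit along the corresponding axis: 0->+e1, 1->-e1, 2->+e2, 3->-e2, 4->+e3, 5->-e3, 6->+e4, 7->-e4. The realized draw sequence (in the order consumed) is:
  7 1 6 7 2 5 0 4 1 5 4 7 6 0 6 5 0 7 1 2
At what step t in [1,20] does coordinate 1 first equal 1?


2

t=0: X=(2, 3, 3, 2), d=7 → -e4, X_1=(2, 3, 3, 1)
t=1: X=(2, 3, 3, 1), d=1 → -e1, X_2=(1, 3, 3, 1)
t=2: X=(1, 3, 3, 1), d=6 → +e4, X_3=(1, 3, 3, 2)
t=3: X=(1, 3, 3, 2), d=7 → -e4, X_4=(1, 3, 3, 1)
t=4: X=(1, 3, 3, 1), d=2 → +e2, X_5=(1, 4, 3, 1)
t=5: X=(1, 4, 3, 1), d=5 → -e3, X_6=(1, 4, 2, 1)
t=6: X=(1, 4, 2, 1), d=0 → +e1, X_7=(2, 4, 2, 1)
t=7: X=(2, 4, 2, 1), d=4 → +e3, X_8=(2, 4, 3, 1)
t=8: X=(2, 4, 3, 1), d=1 → -e1, X_9=(1, 4, 3, 1)
t=9: X=(1, 4, 3, 1), d=5 → -e3, X_10=(1, 4, 2, 1)
t=10: X=(1, 4, 2, 1), d=4 → +e3, X_11=(1, 4, 3, 1)
t=11: X=(1, 4, 3, 1), d=7 → -e4, X_12=(1, 4, 3, 0)
t=12: X=(1, 4, 3, 0), d=6 → +e4, X_13=(1, 4, 3, 1)
t=13: X=(1, 4, 3, 1), d=0 → +e1, X_14=(2, 4, 3, 1)
t=14: X=(2, 4, 3, 1), d=6 → +e4, X_15=(2, 4, 3, 2)
t=15: X=(2, 4, 3, 2), d=5 → -e3, X_16=(2, 4, 2, 2)
t=16: X=(2, 4, 2, 2), d=0 → +e1, X_17=(3, 4, 2, 2)
t=17: X=(3, 4, 2, 2), d=7 → -e4, X_18=(3, 4, 2, 1)
t=18: X=(3, 4, 2, 1), d=1 → -e1, X_19=(2, 4, 2, 1)
t=19: X=(2, 4, 2, 1), d=2 → +e2, X_20=(2, 5, 2, 1)


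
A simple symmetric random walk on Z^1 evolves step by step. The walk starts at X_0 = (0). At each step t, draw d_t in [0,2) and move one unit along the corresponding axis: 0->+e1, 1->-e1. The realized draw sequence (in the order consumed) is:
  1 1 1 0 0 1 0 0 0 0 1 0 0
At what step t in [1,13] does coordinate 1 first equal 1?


t=0: X=(0), d=1 → -e1, X_1=(-1)
t=1: X=(-1), d=1 → -e1, X_2=(-2)
t=2: X=(-2), d=1 → -e1, X_3=(-3)
t=3: X=(-3), d=0 → +e1, X_4=(-2)
t=4: X=(-2), d=0 → +e1, X_5=(-1)
t=5: X=(-1), d=1 → -e1, X_6=(-2)
t=6: X=(-2), d=0 → +e1, X_7=(-1)
t=7: X=(-1), d=0 → +e1, X_8=(0)
t=8: X=(0), d=0 → +e1, X_9=(1)
t=9: X=(1), d=0 → +e1, X_10=(2)
t=10: X=(2), d=1 → -e1, X_11=(1)
t=11: X=(1), d=0 → +e1, X_12=(2)
t=12: X=(2), d=0 → +e1, X_13=(3)

9


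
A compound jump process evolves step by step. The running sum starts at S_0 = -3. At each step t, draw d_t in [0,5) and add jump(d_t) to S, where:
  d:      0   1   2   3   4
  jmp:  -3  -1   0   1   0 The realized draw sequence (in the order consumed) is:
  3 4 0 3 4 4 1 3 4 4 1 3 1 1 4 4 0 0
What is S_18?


-12

t=0: S=-3, d=3, jump=1, S_1=-2
t=1: S=-2, d=4, jump=0, S_2=-2
t=2: S=-2, d=0, jump=-3, S_3=-5
t=3: S=-5, d=3, jump=1, S_4=-4
t=4: S=-4, d=4, jump=0, S_5=-4
t=5: S=-4, d=4, jump=0, S_6=-4
t=6: S=-4, d=1, jump=-1, S_7=-5
t=7: S=-5, d=3, jump=1, S_8=-4
t=8: S=-4, d=4, jump=0, S_9=-4
t=9: S=-4, d=4, jump=0, S_10=-4
t=10: S=-4, d=1, jump=-1, S_11=-5
t=11: S=-5, d=3, jump=1, S_12=-4
t=12: S=-4, d=1, jump=-1, S_13=-5
t=13: S=-5, d=1, jump=-1, S_14=-6
t=14: S=-6, d=4, jump=0, S_15=-6
t=15: S=-6, d=4, jump=0, S_16=-6
t=16: S=-6, d=0, jump=-3, S_17=-9
t=17: S=-9, d=0, jump=-3, S_18=-12


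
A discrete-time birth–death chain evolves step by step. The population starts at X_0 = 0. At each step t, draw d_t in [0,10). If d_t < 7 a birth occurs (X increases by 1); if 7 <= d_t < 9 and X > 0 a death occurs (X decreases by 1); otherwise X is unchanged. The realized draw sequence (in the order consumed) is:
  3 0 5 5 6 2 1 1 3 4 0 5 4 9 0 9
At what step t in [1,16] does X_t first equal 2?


t=0: X=0, d=3 → birth, X_1=1
t=1: X=1, d=0 → birth, X_2=2
t=2: X=2, d=5 → birth, X_3=3
t=3: X=3, d=5 → birth, X_4=4
t=4: X=4, d=6 → birth, X_5=5
t=5: X=5, d=2 → birth, X_6=6
t=6: X=6, d=1 → birth, X_7=7
t=7: X=7, d=1 → birth, X_8=8
t=8: X=8, d=3 → birth, X_9=9
t=9: X=9, d=4 → birth, X_10=10
t=10: X=10, d=0 → birth, X_11=11
t=11: X=11, d=5 → birth, X_12=12
t=12: X=12, d=4 → birth, X_13=13
t=13: X=13, d=9 → hold, X_14=13
t=14: X=13, d=0 → birth, X_15=14
t=15: X=14, d=9 → hold, X_16=14

2


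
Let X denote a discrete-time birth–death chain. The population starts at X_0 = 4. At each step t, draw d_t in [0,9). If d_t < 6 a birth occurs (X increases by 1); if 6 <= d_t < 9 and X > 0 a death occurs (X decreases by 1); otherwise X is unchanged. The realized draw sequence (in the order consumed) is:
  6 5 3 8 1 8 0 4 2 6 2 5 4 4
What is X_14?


10

t=0: X=4, d=6 → death, X_1=3
t=1: X=3, d=5 → birth, X_2=4
t=2: X=4, d=3 → birth, X_3=5
t=3: X=5, d=8 → death, X_4=4
t=4: X=4, d=1 → birth, X_5=5
t=5: X=5, d=8 → death, X_6=4
t=6: X=4, d=0 → birth, X_7=5
t=7: X=5, d=4 → birth, X_8=6
t=8: X=6, d=2 → birth, X_9=7
t=9: X=7, d=6 → death, X_10=6
t=10: X=6, d=2 → birth, X_11=7
t=11: X=7, d=5 → birth, X_12=8
t=12: X=8, d=4 → birth, X_13=9
t=13: X=9, d=4 → birth, X_14=10


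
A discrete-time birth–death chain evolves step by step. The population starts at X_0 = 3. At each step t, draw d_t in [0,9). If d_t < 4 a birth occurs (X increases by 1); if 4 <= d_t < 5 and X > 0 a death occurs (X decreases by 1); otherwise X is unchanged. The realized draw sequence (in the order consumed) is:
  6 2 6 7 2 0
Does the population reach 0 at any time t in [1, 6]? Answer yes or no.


no

t=0: X=3, d=6 → hold, X_1=3
t=1: X=3, d=2 → birth, X_2=4
t=2: X=4, d=6 → hold, X_3=4
t=3: X=4, d=7 → hold, X_4=4
t=4: X=4, d=2 → birth, X_5=5
t=5: X=5, d=0 → birth, X_6=6


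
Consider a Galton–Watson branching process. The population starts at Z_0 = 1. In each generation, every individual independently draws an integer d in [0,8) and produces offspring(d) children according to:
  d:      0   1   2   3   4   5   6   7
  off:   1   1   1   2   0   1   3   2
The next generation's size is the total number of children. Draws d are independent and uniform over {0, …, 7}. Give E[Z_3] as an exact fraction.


1331/512

Outcome values over d=0..7: [1, 1, 1, 2, 0, 1, 3, 2]
Σy = 11, Σy² = 21, M = 8
μ = 11/8 = 11/8,  σ² = 21/8 − (11/8)² = 47/64
E[Z_0] = 1
E[Z_1] = 11/8·E[Z_0] = 11/8
E[Z_2] = 11/8·E[Z_1] = 121/64
E[Z_3] = 11/8·E[Z_2] = 1331/512


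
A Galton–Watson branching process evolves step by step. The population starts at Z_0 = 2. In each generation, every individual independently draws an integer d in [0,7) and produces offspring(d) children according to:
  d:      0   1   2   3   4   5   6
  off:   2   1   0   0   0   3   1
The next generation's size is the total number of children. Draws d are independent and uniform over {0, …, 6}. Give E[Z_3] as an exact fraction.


Outcome values over d=0..6: [2, 1, 0, 0, 0, 3, 1]
Σy = 7, Σy² = 15, M = 7
μ = 7/7 = 1,  σ² = 15/7 − (1)² = 8/7
E[Z_0] = 2
E[Z_1] = 1·E[Z_0] = 2
E[Z_2] = 1·E[Z_1] = 2
E[Z_3] = 1·E[Z_2] = 2

2


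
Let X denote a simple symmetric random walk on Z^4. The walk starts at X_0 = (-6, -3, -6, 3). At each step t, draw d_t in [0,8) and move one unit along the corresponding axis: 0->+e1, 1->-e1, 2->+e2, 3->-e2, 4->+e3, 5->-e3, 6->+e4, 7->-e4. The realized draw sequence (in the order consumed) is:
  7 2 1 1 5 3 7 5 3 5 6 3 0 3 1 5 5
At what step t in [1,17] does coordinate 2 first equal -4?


t=0: X=(-6, -3, -6, 3), d=7 → -e4, X_1=(-6, -3, -6, 2)
t=1: X=(-6, -3, -6, 2), d=2 → +e2, X_2=(-6, -2, -6, 2)
t=2: X=(-6, -2, -6, 2), d=1 → -e1, X_3=(-7, -2, -6, 2)
t=3: X=(-7, -2, -6, 2), d=1 → -e1, X_4=(-8, -2, -6, 2)
t=4: X=(-8, -2, -6, 2), d=5 → -e3, X_5=(-8, -2, -7, 2)
t=5: X=(-8, -2, -7, 2), d=3 → -e2, X_6=(-8, -3, -7, 2)
t=6: X=(-8, -3, -7, 2), d=7 → -e4, X_7=(-8, -3, -7, 1)
t=7: X=(-8, -3, -7, 1), d=5 → -e3, X_8=(-8, -3, -8, 1)
t=8: X=(-8, -3, -8, 1), d=3 → -e2, X_9=(-8, -4, -8, 1)
t=9: X=(-8, -4, -8, 1), d=5 → -e3, X_10=(-8, -4, -9, 1)
t=10: X=(-8, -4, -9, 1), d=6 → +e4, X_11=(-8, -4, -9, 2)
t=11: X=(-8, -4, -9, 2), d=3 → -e2, X_12=(-8, -5, -9, 2)
t=12: X=(-8, -5, -9, 2), d=0 → +e1, X_13=(-7, -5, -9, 2)
t=13: X=(-7, -5, -9, 2), d=3 → -e2, X_14=(-7, -6, -9, 2)
t=14: X=(-7, -6, -9, 2), d=1 → -e1, X_15=(-8, -6, -9, 2)
t=15: X=(-8, -6, -9, 2), d=5 → -e3, X_16=(-8, -6, -10, 2)
t=16: X=(-8, -6, -10, 2), d=5 → -e3, X_17=(-8, -6, -11, 2)

9


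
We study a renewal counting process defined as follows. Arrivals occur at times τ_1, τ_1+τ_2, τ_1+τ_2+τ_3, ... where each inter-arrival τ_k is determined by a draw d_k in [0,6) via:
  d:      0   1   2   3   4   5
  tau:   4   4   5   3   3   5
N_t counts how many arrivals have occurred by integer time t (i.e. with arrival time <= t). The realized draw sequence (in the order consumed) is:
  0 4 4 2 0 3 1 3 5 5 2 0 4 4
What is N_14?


draw d_1=0: τ_1=4, arrival time A_1=4
draw d_2=4: τ_2=3, arrival time A_2=7
draw d_3=4: τ_3=3, arrival time A_3=10
draw d_4=2: τ_4=5, arrival time A_4=15
draw d_5=0: τ_5=4, arrival time A_5=19
draw d_6=3: τ_6=3, arrival time A_6=22
draw d_7=1: τ_7=4, arrival time A_7=26
draw d_8=3: τ_8=3, arrival time A_8=29
draw d_9=5: τ_9=5, arrival time A_9=34
draw d_10=5: τ_10=5, arrival time A_10=39
draw d_11=2: τ_11=5, arrival time A_11=44
draw d_12=0: τ_12=4, arrival time A_12=48
draw d_13=4: τ_13=3, arrival time A_13=51
draw d_14=4: τ_14=3, arrival time A_14=54
N_t over t=0..14: 0:0 1:0 2:0 3:0 4:1 5:1 6:1 7:2 8:2 9:2 10:3 11:3 12:3 13:3 14:3

3


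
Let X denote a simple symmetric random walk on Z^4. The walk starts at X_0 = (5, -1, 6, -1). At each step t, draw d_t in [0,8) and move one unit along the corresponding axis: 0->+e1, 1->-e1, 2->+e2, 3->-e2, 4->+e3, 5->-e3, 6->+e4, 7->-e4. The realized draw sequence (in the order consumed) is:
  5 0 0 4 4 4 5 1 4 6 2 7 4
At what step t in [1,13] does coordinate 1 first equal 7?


3

t=0: X=(5, -1, 6, -1), d=5 → -e3, X_1=(5, -1, 5, -1)
t=1: X=(5, -1, 5, -1), d=0 → +e1, X_2=(6, -1, 5, -1)
t=2: X=(6, -1, 5, -1), d=0 → +e1, X_3=(7, -1, 5, -1)
t=3: X=(7, -1, 5, -1), d=4 → +e3, X_4=(7, -1, 6, -1)
t=4: X=(7, -1, 6, -1), d=4 → +e3, X_5=(7, -1, 7, -1)
t=5: X=(7, -1, 7, -1), d=4 → +e3, X_6=(7, -1, 8, -1)
t=6: X=(7, -1, 8, -1), d=5 → -e3, X_7=(7, -1, 7, -1)
t=7: X=(7, -1, 7, -1), d=1 → -e1, X_8=(6, -1, 7, -1)
t=8: X=(6, -1, 7, -1), d=4 → +e3, X_9=(6, -1, 8, -1)
t=9: X=(6, -1, 8, -1), d=6 → +e4, X_10=(6, -1, 8, 0)
t=10: X=(6, -1, 8, 0), d=2 → +e2, X_11=(6, 0, 8, 0)
t=11: X=(6, 0, 8, 0), d=7 → -e4, X_12=(6, 0, 8, -1)
t=12: X=(6, 0, 8, -1), d=4 → +e3, X_13=(6, 0, 9, -1)


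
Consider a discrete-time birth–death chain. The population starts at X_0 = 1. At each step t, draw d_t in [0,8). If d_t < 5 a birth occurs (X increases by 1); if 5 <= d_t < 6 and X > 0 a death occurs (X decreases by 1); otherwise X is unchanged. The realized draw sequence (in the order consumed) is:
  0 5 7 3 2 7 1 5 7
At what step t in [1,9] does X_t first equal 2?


1

t=0: X=1, d=0 → birth, X_1=2
t=1: X=2, d=5 → death, X_2=1
t=2: X=1, d=7 → hold, X_3=1
t=3: X=1, d=3 → birth, X_4=2
t=4: X=2, d=2 → birth, X_5=3
t=5: X=3, d=7 → hold, X_6=3
t=6: X=3, d=1 → birth, X_7=4
t=7: X=4, d=5 → death, X_8=3
t=8: X=3, d=7 → hold, X_9=3


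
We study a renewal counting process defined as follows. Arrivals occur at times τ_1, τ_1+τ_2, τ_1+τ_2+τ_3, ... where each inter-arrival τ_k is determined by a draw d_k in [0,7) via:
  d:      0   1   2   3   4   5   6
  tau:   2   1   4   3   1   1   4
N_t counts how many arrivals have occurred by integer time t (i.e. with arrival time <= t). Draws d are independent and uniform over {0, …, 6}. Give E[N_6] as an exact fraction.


Inter-arrival values over d=0..6: [2, 1, 4, 3, 1, 1, 4]
Each d has probability 1/7, so the pmf of τ is: f(1) = 3/7, f(2) = 1/7, f(3) = 1/7, f(4) = 2/7
Renewal equation for m(n) = E[N_n]: condition on τ_1 = k (if k <= n, one arrival plus a fresh copy on the remaining n−k steps): m(n) = F(n) + Σ_{k<=n} f(k)·m(n−k), where F(n) = P(τ <= n) and m(0) = 0
m(1) = F(1) = 3/7
m(2) = F(2) + f(1)·m(1) = 4/7 + 3/7·3/7 = 37/49
m(3) = F(3) + f(1)·m(2) + f(2)·m(1) = 5/7 + 3/7·37/49 + 1/7·3/7 = 377/343
m(4) = F(4) + f(1)·m(3) + f(2)·m(2) + f(3)·m(1) = 1 + 3/7·377/343 + 1/7·37/49 + 1/7·3/7 = 3938/2401
m(5) = F(5) + f(1)·m(4) + f(2)·m(3) + f(3)·m(2) + f(4)·m(1) = 1 + 3/7·3938/2401 + 1/7·377/343 + 1/7·37/49 + 2/7·3/7 = 35131/16807
m(6) = F(6) + f(1)·m(5) + f(2)·m(4) + f(3)·m(3) + f(4)·m(2) = 1 + 3/7·35131/16807 + 1/7·3938/2401 + 1/7·377/343 + 2/7·37/49 = 294463/117649
E[N_6] = m(6) = 294463/117649

294463/117649


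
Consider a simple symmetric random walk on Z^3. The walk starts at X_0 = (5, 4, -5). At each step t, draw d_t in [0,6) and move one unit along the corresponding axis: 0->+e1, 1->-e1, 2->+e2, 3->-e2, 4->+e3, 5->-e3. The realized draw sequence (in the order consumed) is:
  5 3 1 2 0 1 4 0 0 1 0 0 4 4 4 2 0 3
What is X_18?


t=0: X=(5, 4, -5), d=5 → -e3, X_1=(5, 4, -6)
t=1: X=(5, 4, -6), d=3 → -e2, X_2=(5, 3, -6)
t=2: X=(5, 3, -6), d=1 → -e1, X_3=(4, 3, -6)
t=3: X=(4, 3, -6), d=2 → +e2, X_4=(4, 4, -6)
t=4: X=(4, 4, -6), d=0 → +e1, X_5=(5, 4, -6)
t=5: X=(5, 4, -6), d=1 → -e1, X_6=(4, 4, -6)
t=6: X=(4, 4, -6), d=4 → +e3, X_7=(4, 4, -5)
t=7: X=(4, 4, -5), d=0 → +e1, X_8=(5, 4, -5)
t=8: X=(5, 4, -5), d=0 → +e1, X_9=(6, 4, -5)
t=9: X=(6, 4, -5), d=1 → -e1, X_10=(5, 4, -5)
t=10: X=(5, 4, -5), d=0 → +e1, X_11=(6, 4, -5)
t=11: X=(6, 4, -5), d=0 → +e1, X_12=(7, 4, -5)
t=12: X=(7, 4, -5), d=4 → +e3, X_13=(7, 4, -4)
t=13: X=(7, 4, -4), d=4 → +e3, X_14=(7, 4, -3)
t=14: X=(7, 4, -3), d=4 → +e3, X_15=(7, 4, -2)
t=15: X=(7, 4, -2), d=2 → +e2, X_16=(7, 5, -2)
t=16: X=(7, 5, -2), d=0 → +e1, X_17=(8, 5, -2)
t=17: X=(8, 5, -2), d=3 → -e2, X_18=(8, 4, -2)

(8, 4, -2)


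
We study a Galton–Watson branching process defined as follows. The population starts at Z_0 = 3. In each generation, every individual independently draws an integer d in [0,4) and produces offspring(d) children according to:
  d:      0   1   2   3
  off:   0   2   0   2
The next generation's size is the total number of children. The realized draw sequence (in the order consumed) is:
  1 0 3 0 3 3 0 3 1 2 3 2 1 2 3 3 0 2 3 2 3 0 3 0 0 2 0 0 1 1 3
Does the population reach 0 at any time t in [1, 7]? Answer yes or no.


no

gen 0: Z_0=3, draws=[1, 0, 3], offspring=[2, 0, 2], Z_1=4
gen 1: Z_1=4, draws=[0, 3, 3, 0], offspring=[0, 2, 2, 0], Z_2=4
gen 2: Z_2=4, draws=[3, 1, 2, 3], offspring=[2, 2, 0, 2], Z_3=6
gen 3: Z_3=6, draws=[2, 1, 2, 3, 3, 0], offspring=[0, 2, 0, 2, 2, 0], Z_4=6
gen 4: Z_4=6, draws=[2, 3, 2, 3, 0, 3], offspring=[0, 2, 0, 2, 0, 2], Z_5=6
gen 5: Z_5=6, draws=[0, 0, 2, 0, 0, 1], offspring=[0, 0, 0, 0, 0, 2], Z_6=2
gen 6: Z_6=2, draws=[1, 3], offspring=[2, 2], Z_7=4


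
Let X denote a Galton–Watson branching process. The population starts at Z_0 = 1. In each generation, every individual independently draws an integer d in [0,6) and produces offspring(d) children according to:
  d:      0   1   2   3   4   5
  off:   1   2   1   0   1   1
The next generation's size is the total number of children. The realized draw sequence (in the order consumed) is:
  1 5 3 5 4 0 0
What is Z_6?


gen 0: Z_0=1, draws=[1], offspring=[2], Z_1=2
gen 1: Z_1=2, draws=[5, 3], offspring=[1, 0], Z_2=1
gen 2: Z_2=1, draws=[5], offspring=[1], Z_3=1
gen 3: Z_3=1, draws=[4], offspring=[1], Z_4=1
gen 4: Z_4=1, draws=[0], offspring=[1], Z_5=1
gen 5: Z_5=1, draws=[0], offspring=[1], Z_6=1

1


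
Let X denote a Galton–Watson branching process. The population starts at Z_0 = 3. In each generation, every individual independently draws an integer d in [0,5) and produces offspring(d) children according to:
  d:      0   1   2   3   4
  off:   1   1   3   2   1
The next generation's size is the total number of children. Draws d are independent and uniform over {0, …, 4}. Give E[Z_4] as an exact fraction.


12288/625

Outcome values over d=0..4: [1, 1, 3, 2, 1]
Σy = 8, Σy² = 16, M = 5
μ = 8/5 = 8/5,  σ² = 16/5 − (8/5)² = 16/25
E[Z_0] = 3
E[Z_1] = 8/5·E[Z_0] = 24/5
E[Z_2] = 8/5·E[Z_1] = 192/25
E[Z_3] = 8/5·E[Z_2] = 1536/125
E[Z_4] = 8/5·E[Z_3] = 12288/625


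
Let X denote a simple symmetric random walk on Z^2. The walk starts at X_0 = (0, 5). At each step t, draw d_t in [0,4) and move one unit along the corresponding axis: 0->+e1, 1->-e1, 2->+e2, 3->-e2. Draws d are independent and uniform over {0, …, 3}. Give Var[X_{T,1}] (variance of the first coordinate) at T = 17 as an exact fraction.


Outcome values over d=0..3: [1, -1, 0, 0]
Σy = 0, Σy² = 2, M = 4
μ = 0/4 = 0,  σ² = 2/4 − (0)² = 1/2
Independent increments: Var[X_17] = 17·σ² = 17·(1/2) = 17/2

17/2


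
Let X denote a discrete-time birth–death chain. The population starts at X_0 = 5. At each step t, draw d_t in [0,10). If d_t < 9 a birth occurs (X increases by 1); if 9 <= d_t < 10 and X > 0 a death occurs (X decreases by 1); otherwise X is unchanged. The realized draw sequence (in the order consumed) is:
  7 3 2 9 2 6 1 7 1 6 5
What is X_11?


14

t=0: X=5, d=7 → birth, X_1=6
t=1: X=6, d=3 → birth, X_2=7
t=2: X=7, d=2 → birth, X_3=8
t=3: X=8, d=9 → death, X_4=7
t=4: X=7, d=2 → birth, X_5=8
t=5: X=8, d=6 → birth, X_6=9
t=6: X=9, d=1 → birth, X_7=10
t=7: X=10, d=7 → birth, X_8=11
t=8: X=11, d=1 → birth, X_9=12
t=9: X=12, d=6 → birth, X_10=13
t=10: X=13, d=5 → birth, X_11=14


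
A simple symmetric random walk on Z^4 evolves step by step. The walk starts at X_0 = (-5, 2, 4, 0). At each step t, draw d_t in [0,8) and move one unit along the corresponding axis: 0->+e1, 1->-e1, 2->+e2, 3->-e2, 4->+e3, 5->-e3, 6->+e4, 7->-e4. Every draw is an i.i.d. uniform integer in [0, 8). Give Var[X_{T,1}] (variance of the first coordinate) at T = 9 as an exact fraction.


Outcome values over d=0..7: [1, -1, 0, 0, 0, 0, 0, 0]
Σy = 0, Σy² = 2, M = 8
μ = 0/8 = 0,  σ² = 2/8 − (0)² = 1/4
Independent increments: Var[X_9] = 9·σ² = 9·(1/4) = 9/4

9/4


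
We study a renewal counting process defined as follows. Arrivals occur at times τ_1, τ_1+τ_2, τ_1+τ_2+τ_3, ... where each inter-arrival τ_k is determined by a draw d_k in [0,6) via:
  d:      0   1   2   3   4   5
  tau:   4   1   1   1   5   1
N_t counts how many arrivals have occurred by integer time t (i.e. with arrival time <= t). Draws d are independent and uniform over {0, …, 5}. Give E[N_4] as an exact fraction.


287/162

Inter-arrival values over d=0..5: [4, 1, 1, 1, 5, 1]
Each d has probability 1/6, so the pmf of τ is: f(1) = 2/3, f(4) = 1/6, f(5) = 1/6
Renewal equation for m(n) = E[N_n]: condition on τ_1 = k (if k <= n, one arrival plus a fresh copy on the remaining n−k steps): m(n) = F(n) + Σ_{k<=n} f(k)·m(n−k), where F(n) = P(τ <= n) and m(0) = 0
m(1) = F(1) = 2/3
m(2) = F(2) + f(1)·m(1) = 2/3 + 2/3·2/3 = 10/9
m(3) = F(3) + f(1)·m(2) = 2/3 + 2/3·10/9 = 38/27
m(4) = F(4) + f(1)·m(3) = 5/6 + 2/3·38/27 = 287/162
E[N_4] = m(4) = 287/162


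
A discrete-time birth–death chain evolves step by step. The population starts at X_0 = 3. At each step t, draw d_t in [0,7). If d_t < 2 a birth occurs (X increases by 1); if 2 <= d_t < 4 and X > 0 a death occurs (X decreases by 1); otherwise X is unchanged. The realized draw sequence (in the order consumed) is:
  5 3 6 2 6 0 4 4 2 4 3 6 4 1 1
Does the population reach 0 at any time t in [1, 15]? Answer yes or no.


t=0: X=3, d=5 → hold, X_1=3
t=1: X=3, d=3 → death, X_2=2
t=2: X=2, d=6 → hold, X_3=2
t=3: X=2, d=2 → death, X_4=1
t=4: X=1, d=6 → hold, X_5=1
t=5: X=1, d=0 → birth, X_6=2
t=6: X=2, d=4 → hold, X_7=2
t=7: X=2, d=4 → hold, X_8=2
t=8: X=2, d=2 → death, X_9=1
t=9: X=1, d=4 → hold, X_10=1
t=10: X=1, d=3 → death, X_11=0
t=11: X=0, d=6 → hold, X_12=0
t=12: X=0, d=4 → hold, X_13=0
t=13: X=0, d=1 → birth, X_14=1
t=14: X=1, d=1 → birth, X_15=2

yes


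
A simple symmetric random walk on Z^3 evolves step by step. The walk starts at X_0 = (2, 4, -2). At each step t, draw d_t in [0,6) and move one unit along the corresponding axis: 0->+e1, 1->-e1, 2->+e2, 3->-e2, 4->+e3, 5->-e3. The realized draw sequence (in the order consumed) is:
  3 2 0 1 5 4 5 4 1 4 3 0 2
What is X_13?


(2, 4, -1)

t=0: X=(2, 4, -2), d=3 → -e2, X_1=(2, 3, -2)
t=1: X=(2, 3, -2), d=2 → +e2, X_2=(2, 4, -2)
t=2: X=(2, 4, -2), d=0 → +e1, X_3=(3, 4, -2)
t=3: X=(3, 4, -2), d=1 → -e1, X_4=(2, 4, -2)
t=4: X=(2, 4, -2), d=5 → -e3, X_5=(2, 4, -3)
t=5: X=(2, 4, -3), d=4 → +e3, X_6=(2, 4, -2)
t=6: X=(2, 4, -2), d=5 → -e3, X_7=(2, 4, -3)
t=7: X=(2, 4, -3), d=4 → +e3, X_8=(2, 4, -2)
t=8: X=(2, 4, -2), d=1 → -e1, X_9=(1, 4, -2)
t=9: X=(1, 4, -2), d=4 → +e3, X_10=(1, 4, -1)
t=10: X=(1, 4, -1), d=3 → -e2, X_11=(1, 3, -1)
t=11: X=(1, 3, -1), d=0 → +e1, X_12=(2, 3, -1)
t=12: X=(2, 3, -1), d=2 → +e2, X_13=(2, 4, -1)


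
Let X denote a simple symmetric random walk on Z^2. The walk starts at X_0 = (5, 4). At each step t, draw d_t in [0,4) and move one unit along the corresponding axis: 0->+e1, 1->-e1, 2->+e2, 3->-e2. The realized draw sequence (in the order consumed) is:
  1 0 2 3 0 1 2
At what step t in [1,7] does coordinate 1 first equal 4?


t=0: X=(5, 4), d=1 → -e1, X_1=(4, 4)
t=1: X=(4, 4), d=0 → +e1, X_2=(5, 4)
t=2: X=(5, 4), d=2 → +e2, X_3=(5, 5)
t=3: X=(5, 5), d=3 → -e2, X_4=(5, 4)
t=4: X=(5, 4), d=0 → +e1, X_5=(6, 4)
t=5: X=(6, 4), d=1 → -e1, X_6=(5, 4)
t=6: X=(5, 4), d=2 → +e2, X_7=(5, 5)

1


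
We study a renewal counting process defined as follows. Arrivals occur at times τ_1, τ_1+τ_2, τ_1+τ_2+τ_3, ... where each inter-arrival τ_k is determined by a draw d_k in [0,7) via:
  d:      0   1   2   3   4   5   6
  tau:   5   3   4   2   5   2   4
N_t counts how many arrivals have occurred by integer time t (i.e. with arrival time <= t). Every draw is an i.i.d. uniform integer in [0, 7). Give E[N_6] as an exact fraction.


Inter-arrival values over d=0..6: [5, 3, 4, 2, 5, 2, 4]
Each d has probability 1/7, so the pmf of τ is: f(2) = 2/7, f(3) = 1/7, f(4) = 2/7, f(5) = 2/7
Renewal equation for m(n) = E[N_n]: condition on τ_1 = k (if k <= n, one arrival plus a fresh copy on the remaining n−k steps): m(n) = F(n) + Σ_{k<=n} f(k)·m(n−k), where F(n) = P(τ <= n) and m(0) = 0
m(1) = F(1) = 0
m(2) = F(2) = 2/7
m(3) = F(3) = 3/7
m(4) = F(4) + f(2)·m(2) = 5/7 + 2/7·2/7 = 39/49
m(5) = F(5) + f(2)·m(3) + f(3)·m(2) = 1 + 2/7·3/7 + 1/7·2/7 = 57/49
m(6) = F(6) + f(2)·m(4) + f(3)·m(3) + f(4)·m(2) = 1 + 2/7·39/49 + 1/7·3/7 + 2/7·2/7 = 470/343
E[N_6] = m(6) = 470/343

470/343


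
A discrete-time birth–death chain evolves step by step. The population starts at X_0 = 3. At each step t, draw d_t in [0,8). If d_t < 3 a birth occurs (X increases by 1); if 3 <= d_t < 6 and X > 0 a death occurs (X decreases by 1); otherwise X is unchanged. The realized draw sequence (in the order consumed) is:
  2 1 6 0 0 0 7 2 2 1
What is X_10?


11

t=0: X=3, d=2 → birth, X_1=4
t=1: X=4, d=1 → birth, X_2=5
t=2: X=5, d=6 → hold, X_3=5
t=3: X=5, d=0 → birth, X_4=6
t=4: X=6, d=0 → birth, X_5=7
t=5: X=7, d=0 → birth, X_6=8
t=6: X=8, d=7 → hold, X_7=8
t=7: X=8, d=2 → birth, X_8=9
t=8: X=9, d=2 → birth, X_9=10
t=9: X=10, d=1 → birth, X_10=11


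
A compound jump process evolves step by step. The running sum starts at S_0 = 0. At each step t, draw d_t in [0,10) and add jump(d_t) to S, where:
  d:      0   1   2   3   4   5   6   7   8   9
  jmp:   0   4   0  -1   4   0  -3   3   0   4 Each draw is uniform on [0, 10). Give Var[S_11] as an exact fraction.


6039/100

Outcome values over d=0..9: [0, 4, 0, -1, 4, 0, -3, 3, 0, 4]
Σy = 11, Σy² = 67, M = 10
μ = 11/10 = 11/10,  σ² = 67/10 − (11/10)² = 549/100
Independent increments: Var[S_11] = 11·σ² = 11·(549/100) = 6039/100


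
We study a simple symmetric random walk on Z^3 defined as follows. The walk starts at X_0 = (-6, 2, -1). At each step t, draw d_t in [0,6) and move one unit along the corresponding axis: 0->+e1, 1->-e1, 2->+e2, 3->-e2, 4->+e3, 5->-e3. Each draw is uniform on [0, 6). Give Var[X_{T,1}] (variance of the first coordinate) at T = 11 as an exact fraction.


Outcome values over d=0..5: [1, -1, 0, 0, 0, 0]
Σy = 0, Σy² = 2, M = 6
μ = 0/6 = 0,  σ² = 2/6 − (0)² = 1/3
Independent increments: Var[X_11] = 11·σ² = 11·(1/3) = 11/3

11/3
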